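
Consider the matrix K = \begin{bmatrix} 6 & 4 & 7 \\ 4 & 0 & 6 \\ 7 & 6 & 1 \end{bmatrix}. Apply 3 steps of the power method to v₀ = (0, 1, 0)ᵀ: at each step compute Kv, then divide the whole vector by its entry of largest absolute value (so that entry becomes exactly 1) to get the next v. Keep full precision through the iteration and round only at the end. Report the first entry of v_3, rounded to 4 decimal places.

1.0000

Kv0 = (4.00000, 0.00000, 6.00000); divide by 6.00000 → v1 = (0.66667, 0.00000, 1.00000)
Kv1 = (11.00000, 8.66667, 5.66667); divide by 11.00000 → v2 = (1.00000, 0.78788, 0.51515)
Kv2 = (12.75758, 7.09091, 12.24242); divide by 12.75758 → v3 = (1.00000, 0.55582, 0.95962)
Requested entry of v3: 842/842 = 1.0000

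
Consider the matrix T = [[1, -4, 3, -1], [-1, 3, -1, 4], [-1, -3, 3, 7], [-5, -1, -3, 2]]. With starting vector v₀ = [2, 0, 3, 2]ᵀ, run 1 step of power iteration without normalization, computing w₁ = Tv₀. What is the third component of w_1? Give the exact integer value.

w1 = Tv₀ = (1·2 + (-4)·0 + 3·3 + (-1)·2; (-1)·2 + 3·0 + (-1)·3 + 4·2; (-1)·2 + (-3)·0 + 3·3 + 7·2; (-5)·2 + (-1)·0 + (-3)·3 + 2·2) = (9, 3, 21, -15)
The requested component of w1 is 21.

21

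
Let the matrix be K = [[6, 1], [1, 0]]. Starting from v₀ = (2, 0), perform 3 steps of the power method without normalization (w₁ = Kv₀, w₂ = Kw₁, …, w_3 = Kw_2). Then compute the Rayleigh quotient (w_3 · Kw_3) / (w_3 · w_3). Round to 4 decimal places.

λ ≈ 6.1623

w1 = Kv₀ = (6·2 + 1·0; 1·2 + 0·0) = (12, 2)
w2 = Kw1 = (6·12 + 1·2; 1·12 + 0·2) = (74, 12)
w3 = Kw2 = (456, 74)
Kw3 = (2810, 456)
w3·Kw3 = 456·2810 + 74·456 = 1315104; w3·w3 = 456·456 + 74·74 = 213412
λ ≈ 1315104/213412 = 6.1623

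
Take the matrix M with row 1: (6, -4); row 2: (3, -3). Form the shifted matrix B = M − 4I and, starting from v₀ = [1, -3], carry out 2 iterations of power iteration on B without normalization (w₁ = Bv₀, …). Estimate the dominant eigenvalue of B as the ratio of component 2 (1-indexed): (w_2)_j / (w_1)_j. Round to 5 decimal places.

-5.25000

B = M − 4I has rows (2, -4); (3, -7)
w1 = Bv₀ = (2·1 + (-4)·(-3); 3·1 + (-7)·(-3)) = (14, 24)
w2 = Bw1 = (2·14 + (-4)·24; 3·14 + (-7)·24) = (-68, -126)
Ratio: -126/24 = -5.25000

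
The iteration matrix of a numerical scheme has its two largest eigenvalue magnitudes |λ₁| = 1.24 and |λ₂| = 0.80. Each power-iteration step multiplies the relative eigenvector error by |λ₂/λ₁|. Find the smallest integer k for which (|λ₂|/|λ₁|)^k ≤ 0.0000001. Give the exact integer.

|λ₂/λ₁| = 0.80/1.24 = 0.64516
Need k ≥ ln(0.0000001) / ln(0.64516) = -16.1181 / -0.4383 ≈ 36.778
Smallest integer k satisfying the bound: 37

37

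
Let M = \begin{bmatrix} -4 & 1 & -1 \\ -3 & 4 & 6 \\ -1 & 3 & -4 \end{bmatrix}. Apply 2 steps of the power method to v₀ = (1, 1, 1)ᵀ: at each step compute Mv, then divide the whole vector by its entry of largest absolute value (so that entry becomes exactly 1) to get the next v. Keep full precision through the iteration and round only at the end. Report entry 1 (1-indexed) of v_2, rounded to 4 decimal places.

Mv0 = (-4.00000, 7.00000, -2.00000); divide by 7.00000 → v1 = (-0.57143, 1.00000, -0.28571)
Mv1 = (3.57143, 4.00000, 4.71429); divide by 4.71429 → v2 = (0.75758, 0.84848, 1.00000)
Requested entry of v2: 25/33 = 0.7576

0.7576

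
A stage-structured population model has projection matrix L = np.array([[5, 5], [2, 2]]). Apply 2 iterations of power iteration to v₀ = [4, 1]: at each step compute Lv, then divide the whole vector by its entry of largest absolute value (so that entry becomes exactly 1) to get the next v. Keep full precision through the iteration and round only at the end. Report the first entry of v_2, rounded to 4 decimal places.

Lv0 = (25.00000, 10.00000); divide by 25.00000 → v1 = (1.00000, 0.40000)
Lv1 = (7.00000, 2.80000); divide by 7.00000 → v2 = (1.00000, 0.40000)
Requested entry of v2: 175/175 = 1.0000

1.0000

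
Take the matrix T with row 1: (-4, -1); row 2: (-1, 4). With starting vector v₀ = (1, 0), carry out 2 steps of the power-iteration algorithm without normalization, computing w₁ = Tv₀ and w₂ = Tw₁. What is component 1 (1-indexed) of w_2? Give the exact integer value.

17

w1 = Tv₀ = (-4, -1)
w2 = Tw1 = (17, 0)
The requested component of w2 is 17.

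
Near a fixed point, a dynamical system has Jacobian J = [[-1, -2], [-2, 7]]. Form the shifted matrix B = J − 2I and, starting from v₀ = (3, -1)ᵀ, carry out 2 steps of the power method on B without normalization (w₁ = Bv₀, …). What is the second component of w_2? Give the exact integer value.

B = J − 2I has rows (-3, -2); (-2, 5)
w1 = Bv₀ = ((-3)·3 + (-2)·(-1); (-2)·3 + 5·(-1)) = (-7, -11)
w2 = Bw1 = ((-3)·(-7) + (-2)·(-11); (-2)·(-7) + 5·(-11)) = (43, -41)
Requested component of w2: -41

-41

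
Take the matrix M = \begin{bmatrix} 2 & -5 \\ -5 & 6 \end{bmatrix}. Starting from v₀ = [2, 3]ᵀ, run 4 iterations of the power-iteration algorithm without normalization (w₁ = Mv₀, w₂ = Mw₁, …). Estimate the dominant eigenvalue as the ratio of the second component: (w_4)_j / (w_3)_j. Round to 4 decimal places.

w1 = Mv₀ = (2·2 + (-5)·3; (-5)·2 + 6·3) = (-11, 8)
w2 = Mw1 = (2·(-11) + (-5)·8; (-5)·(-11) + 6·8) = (-62, 103)
w3 = Mw2 = (-639, 928)
w4 = Mw3 = (-5918, 8763)
Ratio at component: 8763 / 928 = 9.4429

λ ≈ 9.4429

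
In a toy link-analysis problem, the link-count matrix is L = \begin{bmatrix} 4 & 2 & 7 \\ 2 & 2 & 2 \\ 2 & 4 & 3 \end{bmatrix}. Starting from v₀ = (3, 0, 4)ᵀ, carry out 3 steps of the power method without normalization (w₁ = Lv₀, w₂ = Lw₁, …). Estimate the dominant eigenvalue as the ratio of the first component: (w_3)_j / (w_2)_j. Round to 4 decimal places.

λ ≈ 9.1529

w1 = Lv₀ = (4·3 + 2·0 + 7·4; 2·3 + 2·0 + 2·4; 2·3 + 4·0 + 3·4) = (40, 14, 18)
w2 = Lw1 = (4·40 + 2·14 + 7·18; 2·40 + 2·14 + 2·18; 2·40 + 4·14 + 3·18) = (314, 144, 190)
w3 = Lw2 = (2874, 1296, 1774)
Ratio at component: 2874 / 314 = 9.1529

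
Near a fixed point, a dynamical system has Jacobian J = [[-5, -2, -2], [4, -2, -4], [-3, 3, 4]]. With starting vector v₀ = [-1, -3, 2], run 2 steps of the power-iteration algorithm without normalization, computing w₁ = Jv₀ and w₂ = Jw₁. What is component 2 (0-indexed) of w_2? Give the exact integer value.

-31

w1 = Jv₀ = ((-5)·(-1) + (-2)·(-3) + (-2)·2; 4·(-1) + (-2)·(-3) + (-4)·2; (-3)·(-1) + 3·(-3) + 4·2) = (7, -6, 2)
w2 = Jw1 = ((-5)·7 + (-2)·(-6) + (-2)·2; 4·7 + (-2)·(-6) + (-4)·2; (-3)·7 + 3·(-6) + 4·2) = (-27, 32, -31)
The requested component of w2 is -31.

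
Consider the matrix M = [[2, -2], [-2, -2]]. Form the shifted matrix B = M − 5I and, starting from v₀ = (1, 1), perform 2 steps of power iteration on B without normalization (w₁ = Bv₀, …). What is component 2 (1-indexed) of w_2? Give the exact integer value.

73

B = M − 5I has rows (-3, -2); (-2, -7)
w1 = Bv₀ = (-5, -9)
w2 = Bw1 = (33, 73)
Requested component of w2: 73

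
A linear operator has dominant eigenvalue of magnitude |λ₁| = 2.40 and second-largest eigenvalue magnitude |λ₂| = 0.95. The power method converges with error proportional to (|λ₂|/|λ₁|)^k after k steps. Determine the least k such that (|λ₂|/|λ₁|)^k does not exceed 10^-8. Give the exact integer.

|λ₂/λ₁| = 0.95/2.40 = 0.39583
Need k ≥ ln(10^-8) / ln(0.39583) = -18.4207 / -0.9268 ≈ 19.876
Smallest integer k satisfying the bound: 20

20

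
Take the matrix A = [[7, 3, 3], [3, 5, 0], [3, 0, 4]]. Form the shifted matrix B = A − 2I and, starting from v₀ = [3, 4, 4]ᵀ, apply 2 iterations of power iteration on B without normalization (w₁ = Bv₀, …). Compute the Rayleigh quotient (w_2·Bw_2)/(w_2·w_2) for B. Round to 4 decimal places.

B = A − 2I has rows (5, 3, 3); (3, 3, 0); (3, 0, 2)
w1 = Bv₀ = (39, 21, 17)
w2 = Bw1 = (309, 180, 151)
Bw2 = (2538, 1467, 1229)
w2·Bw2 = 1233881; w2·w2 = 150682; μ ≈ 1233881/150682 = 8.1886

8.1886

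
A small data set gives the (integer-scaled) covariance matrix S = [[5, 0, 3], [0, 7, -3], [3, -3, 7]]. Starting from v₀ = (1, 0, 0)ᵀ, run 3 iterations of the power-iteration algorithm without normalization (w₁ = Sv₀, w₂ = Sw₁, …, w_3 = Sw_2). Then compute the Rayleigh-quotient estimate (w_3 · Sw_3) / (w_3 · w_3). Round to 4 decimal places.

λ ≈ 10.4640

w1 = Sv₀ = (5·1 + 0·0 + 3·0; 0·1 + 7·0 + (-3)·0; 3·1 + (-3)·0 + 7·0) = (5, 0, 3)
w2 = Sw1 = (5·5 + 0·0 + 3·3; 0·5 + 7·0 + (-3)·3; 3·5 + (-3)·0 + 7·3) = (34, -9, 36)
w3 = Sw2 = (278, -171, 381)
Sw3 = (2533, -2340, 4014)
w3·Sw3 = 278·2533 + (-171)·(-2340) + 381·4014 = 2633648; w3·w3 = 278·278 + (-171)·(-171) + 381·381 = 251686
λ ≈ 2633648/251686 = 10.4640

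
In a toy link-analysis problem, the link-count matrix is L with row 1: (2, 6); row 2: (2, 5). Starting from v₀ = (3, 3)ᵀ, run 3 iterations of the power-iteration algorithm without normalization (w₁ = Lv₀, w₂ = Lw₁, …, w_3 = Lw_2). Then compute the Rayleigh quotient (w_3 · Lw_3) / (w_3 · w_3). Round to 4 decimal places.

w1 = Lv₀ = (2·3 + 6·3; 2·3 + 5·3) = (24, 21)
w2 = Lw1 = (2·24 + 6·21; 2·24 + 5·21) = (174, 153)
w3 = Lw2 = (1266, 1113)
Lw3 = (9210, 8097)
w3·Lw3 = 1266·9210 + 1113·8097 = 20671821; w3·w3 = 1266·1266 + 1113·1113 = 2841525
λ ≈ 20671821/2841525 = 7.2749

λ ≈ 7.2749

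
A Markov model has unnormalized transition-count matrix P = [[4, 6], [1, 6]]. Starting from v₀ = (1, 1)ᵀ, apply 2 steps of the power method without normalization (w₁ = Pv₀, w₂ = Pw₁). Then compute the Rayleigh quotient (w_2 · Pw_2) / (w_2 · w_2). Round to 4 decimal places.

7.7395

w1 = Pv₀ = (4·1 + 6·1; 1·1 + 6·1) = (10, 7)
w2 = Pw1 = (4·10 + 6·7; 1·10 + 6·7) = (82, 52)
Pw2 = (640, 394)
w2·Pw2 = 82·640 + 52·394 = 72968; w2·w2 = 82·82 + 52·52 = 9428
λ ≈ 72968/9428 = 7.7395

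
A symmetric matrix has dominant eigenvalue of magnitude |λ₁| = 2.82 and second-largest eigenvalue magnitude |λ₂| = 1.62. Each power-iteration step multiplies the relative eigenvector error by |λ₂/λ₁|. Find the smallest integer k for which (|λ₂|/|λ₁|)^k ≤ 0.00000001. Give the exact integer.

34

|λ₂/λ₁| = 1.62/2.82 = 0.57447
Need k ≥ ln(0.00000001) / ln(0.57447) = -18.4207 / -0.5543 ≈ 33.232
Smallest integer k satisfying the bound: 34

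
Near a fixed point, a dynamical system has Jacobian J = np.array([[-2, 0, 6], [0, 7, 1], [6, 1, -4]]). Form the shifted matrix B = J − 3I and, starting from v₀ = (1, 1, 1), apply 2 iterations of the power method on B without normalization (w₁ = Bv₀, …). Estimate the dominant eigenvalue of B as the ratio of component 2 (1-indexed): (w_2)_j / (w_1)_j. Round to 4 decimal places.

4.0000

B = J − 3I has rows (-5, 0, 6); (0, 4, 1); (6, 1, -7)
w1 = Bv₀ = ((-5)·1 + 0·1 + 6·1; 0·1 + 4·1 + 1·1; 6·1 + 1·1 + (-7)·1) = (1, 5, 0)
w2 = Bw1 = ((-5)·1 + 0·5 + 6·0; 0·1 + 4·5 + 1·0; 6·1 + 1·5 + (-7)·0) = (-5, 20, 11)
Ratio: 20/5 = 4.0000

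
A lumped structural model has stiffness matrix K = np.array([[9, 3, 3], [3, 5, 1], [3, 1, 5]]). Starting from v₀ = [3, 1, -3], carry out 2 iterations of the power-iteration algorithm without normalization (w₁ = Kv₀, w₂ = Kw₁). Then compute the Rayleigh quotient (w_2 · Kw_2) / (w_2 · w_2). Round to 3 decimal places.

11.613

w1 = Kv₀ = (9·3 + 3·1 + 3·(-3); 3·3 + 5·1 + 1·(-3); 3·3 + 1·1 + 5·(-3)) = (21, 11, -5)
w2 = Kw1 = (9·21 + 3·11 + 3·(-5); 3·21 + 5·11 + 1·(-5); 3·21 + 1·11 + 5·(-5)) = (207, 113, 49)
Kw2 = (2349, 1235, 979)
w2·Kw2 = 207·2349 + 113·1235 + 49·979 = 673769; w2·w2 = 207·207 + 113·113 + 49·49 = 58019
λ ≈ 673769/58019 = 11.613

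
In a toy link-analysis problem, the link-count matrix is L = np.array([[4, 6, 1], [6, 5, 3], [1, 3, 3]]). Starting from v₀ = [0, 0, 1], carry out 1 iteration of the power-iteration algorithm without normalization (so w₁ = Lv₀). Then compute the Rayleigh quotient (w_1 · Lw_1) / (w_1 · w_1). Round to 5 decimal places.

9.05263

w1 = Lv₀ = (4·0 + 6·0 + 1·1; 6·0 + 5·0 + 3·1; 1·0 + 3·0 + 3·1) = (1, 3, 3)
Lw1 = (25, 30, 19)
w1·Lw1 = 1·25 + 3·30 + 3·19 = 172; w1·w1 = 1·1 + 3·3 + 3·3 = 19
λ ≈ 172/19 = 9.05263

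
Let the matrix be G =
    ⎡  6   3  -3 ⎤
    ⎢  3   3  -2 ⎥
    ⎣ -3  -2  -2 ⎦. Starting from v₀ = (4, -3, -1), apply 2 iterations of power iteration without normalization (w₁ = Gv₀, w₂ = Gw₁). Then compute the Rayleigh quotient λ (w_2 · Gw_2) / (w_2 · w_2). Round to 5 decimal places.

w1 = Gv₀ = (6·4 + 3·(-3) + (-3)·(-1); 3·4 + 3·(-3) + (-2)·(-1); (-3)·4 + (-2)·(-3) + (-2)·(-1)) = (18, 5, -4)
w2 = Gw1 = (6·18 + 3·5 + (-3)·(-4); 3·18 + 3·5 + (-2)·(-4); (-3)·18 + (-2)·5 + (-2)·(-4)) = (135, 77, -56)
Gw2 = (1209, 748, -447)
w2·Gw2 = 135·1209 + 77·748 + (-56)·(-447) = 245843; w2·w2 = 135·135 + 77·77 + (-56)·(-56) = 27290
λ ≈ 245843/27290 = 9.00854

9.00854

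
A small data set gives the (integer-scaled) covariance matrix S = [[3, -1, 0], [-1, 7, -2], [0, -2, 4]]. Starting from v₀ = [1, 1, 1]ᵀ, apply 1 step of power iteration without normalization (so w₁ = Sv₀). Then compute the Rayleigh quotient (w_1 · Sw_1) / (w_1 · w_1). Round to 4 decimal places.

λ ≈ 3.8333

w1 = Sv₀ = (3·1 + (-1)·1 + 0·1; (-1)·1 + 7·1 + (-2)·1; 0·1 + (-2)·1 + 4·1) = (2, 4, 2)
Sw1 = (2, 22, 0)
w1·Sw1 = 2·2 + 4·22 + 2·0 = 92; w1·w1 = 2·2 + 4·4 + 2·2 = 24
λ ≈ 92/24 = 3.8333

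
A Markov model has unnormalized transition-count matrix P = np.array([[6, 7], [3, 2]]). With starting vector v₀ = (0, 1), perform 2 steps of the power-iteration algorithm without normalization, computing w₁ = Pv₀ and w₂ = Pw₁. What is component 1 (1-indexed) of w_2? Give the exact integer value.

w1 = Pv₀ = (6·0 + 7·1; 3·0 + 2·1) = (7, 2)
w2 = Pw1 = (6·7 + 7·2; 3·7 + 2·2) = (56, 25)
The requested component of w2 is 56.

56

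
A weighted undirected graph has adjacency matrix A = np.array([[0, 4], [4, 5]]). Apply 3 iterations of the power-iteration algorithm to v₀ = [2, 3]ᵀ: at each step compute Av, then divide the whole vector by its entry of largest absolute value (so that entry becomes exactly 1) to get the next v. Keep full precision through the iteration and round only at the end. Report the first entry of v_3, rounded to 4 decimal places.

0.5511

Av0 = (12.00000, 23.00000); divide by 23.00000 → v1 = (0.52174, 1.00000)
Av1 = (4.00000, 7.08696); divide by 7.08696 → v2 = (0.56442, 1.00000)
Av2 = (4.00000, 7.25767); divide by 7.25767 → v3 = (0.55114, 1.00000)
Requested entry of v3: 652/1183 = 0.5511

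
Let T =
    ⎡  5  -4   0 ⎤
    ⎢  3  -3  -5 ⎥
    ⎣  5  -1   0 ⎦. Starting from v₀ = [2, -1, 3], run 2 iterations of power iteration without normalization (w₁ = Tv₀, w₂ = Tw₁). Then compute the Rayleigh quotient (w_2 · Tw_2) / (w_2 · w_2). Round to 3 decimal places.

w1 = Tv₀ = (14, -6, 11)
w2 = Tw1 = (94, 5, 76)
Tw2 = (450, -113, 465)
w2·Tw2 = 94·450 + 5·(-113) + 76·465 = 77075; w2·w2 = 94·94 + 5·5 + 76·76 = 14637
λ ≈ 77075/14637 = 5.266

λ ≈ 5.266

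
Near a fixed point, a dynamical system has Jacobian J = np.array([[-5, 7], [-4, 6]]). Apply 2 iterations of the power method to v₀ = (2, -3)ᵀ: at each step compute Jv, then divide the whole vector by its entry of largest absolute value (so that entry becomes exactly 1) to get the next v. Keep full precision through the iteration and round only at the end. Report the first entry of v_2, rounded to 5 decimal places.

Jv0 = (-31.000000, -26.000000); divide by -31.000000 → v1 = (1.000000, 0.838710)
Jv1 = (0.870968, 1.032258); divide by 1.032258 → v2 = (0.843750, 1.000000)
Requested entry of v2: -27/-32 = 0.84375

0.84375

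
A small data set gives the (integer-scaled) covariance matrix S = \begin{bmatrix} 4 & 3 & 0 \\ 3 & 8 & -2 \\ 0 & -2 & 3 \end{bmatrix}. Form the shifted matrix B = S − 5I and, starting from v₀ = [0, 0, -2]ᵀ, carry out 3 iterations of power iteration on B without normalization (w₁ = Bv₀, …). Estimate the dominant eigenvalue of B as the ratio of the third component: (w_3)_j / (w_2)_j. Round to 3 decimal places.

B = S − 5I has rows (-1, 3, 0); (3, 3, -2); (0, -2, -2)
w1 = Bv₀ = ((-1)·0 + 3·0 + 0·(-2); 3·0 + 3·0 + (-2)·(-2); 0·0 + (-2)·0 + (-2)·(-2)) = (0, 4, 4)
w2 = Bw1 = ((-1)·0 + 3·4 + 0·4; 3·0 + 3·4 + (-2)·4; 0·0 + (-2)·4 + (-2)·4) = (12, 4, -16)
w3 = Bw2 = (0, 80, 24)
Ratio: 24/-16 = -1.500

μ ≈ -1.500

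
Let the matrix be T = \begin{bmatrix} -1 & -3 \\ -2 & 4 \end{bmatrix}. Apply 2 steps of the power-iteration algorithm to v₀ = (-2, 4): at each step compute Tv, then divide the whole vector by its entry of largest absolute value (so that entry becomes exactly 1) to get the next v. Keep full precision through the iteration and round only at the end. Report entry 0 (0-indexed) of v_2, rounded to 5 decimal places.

-0.50000

Tv0 = (-10.000000, 20.000000); divide by 20.000000 → v1 = (-0.500000, 1.000000)
Tv1 = (-2.500000, 5.000000); divide by 5.000000 → v2 = (-0.500000, 1.000000)
Requested entry of v2: -50/100 = -0.50000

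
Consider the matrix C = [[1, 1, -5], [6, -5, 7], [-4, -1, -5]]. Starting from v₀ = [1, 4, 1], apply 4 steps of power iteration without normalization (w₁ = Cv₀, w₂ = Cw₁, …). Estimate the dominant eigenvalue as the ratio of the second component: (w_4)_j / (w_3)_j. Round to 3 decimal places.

w1 = Cv₀ = (1·1 + 1·4 + (-5)·1; 6·1 + (-5)·4 + 7·1; (-4)·1 + (-1)·4 + (-5)·1) = (0, -7, -13)
w2 = Cw1 = (1·0 + 1·(-7) + (-5)·(-13); 6·0 + (-5)·(-7) + 7·(-13); (-4)·0 + (-1)·(-7) + (-5)·(-13)) = (58, -56, 72)
w3 = Cw2 = (-358, 1132, -536)
w4 = Cw3 = (3454, -11560, 2980)
Ratio at component: -11560 / 1132 = -10.212

λ ≈ -10.212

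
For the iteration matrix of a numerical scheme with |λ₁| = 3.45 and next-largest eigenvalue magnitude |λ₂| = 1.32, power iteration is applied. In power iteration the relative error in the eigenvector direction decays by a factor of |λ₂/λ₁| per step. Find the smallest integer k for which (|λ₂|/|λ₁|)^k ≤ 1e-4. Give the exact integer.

10

|λ₂/λ₁| = 1.32/3.45 = 0.38261
Need k ≥ ln(1e-4) / ln(0.38261) = -9.2103 / -0.9607 ≈ 9.587
Smallest integer k satisfying the bound: 10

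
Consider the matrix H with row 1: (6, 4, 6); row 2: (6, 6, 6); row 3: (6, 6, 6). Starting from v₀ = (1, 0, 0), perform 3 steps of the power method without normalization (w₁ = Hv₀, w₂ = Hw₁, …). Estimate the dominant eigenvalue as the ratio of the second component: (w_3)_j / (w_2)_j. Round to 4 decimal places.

w1 = Hv₀ = (6·1 + 4·0 + 6·0; 6·1 + 6·0 + 6·0; 6·1 + 6·0 + 6·0) = (6, 6, 6)
w2 = Hw1 = (6·6 + 4·6 + 6·6; 6·6 + 6·6 + 6·6; 6·6 + 6·6 + 6·6) = (96, 108, 108)
w3 = Hw2 = (1656, 1872, 1872)
Ratio at component: 1872 / 108 = 17.3333

λ ≈ 17.3333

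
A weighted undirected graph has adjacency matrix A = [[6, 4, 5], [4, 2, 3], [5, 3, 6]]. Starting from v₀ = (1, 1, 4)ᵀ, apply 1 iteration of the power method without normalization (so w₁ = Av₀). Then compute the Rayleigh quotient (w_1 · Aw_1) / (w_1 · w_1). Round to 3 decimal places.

13.153

w1 = Av₀ = (6·1 + 4·1 + 5·4; 4·1 + 2·1 + 3·4; 5·1 + 3·1 + 6·4) = (30, 18, 32)
Aw1 = (412, 252, 396)
w1·Aw1 = 30·412 + 18·252 + 32·396 = 29568; w1·w1 = 30·30 + 18·18 + 32·32 = 2248
λ ≈ 29568/2248 = 13.153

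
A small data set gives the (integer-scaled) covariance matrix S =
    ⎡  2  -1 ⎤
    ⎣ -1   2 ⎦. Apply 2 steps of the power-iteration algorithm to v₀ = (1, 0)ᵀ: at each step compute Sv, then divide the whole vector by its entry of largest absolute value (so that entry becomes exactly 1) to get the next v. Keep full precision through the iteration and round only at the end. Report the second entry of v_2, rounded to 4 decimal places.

-0.8000

Sv0 = (2.00000, -1.00000); divide by 2.00000 → v1 = (1.00000, -0.50000)
Sv1 = (2.50000, -2.00000); divide by 2.50000 → v2 = (1.00000, -0.80000)
Requested entry of v2: -4/5 = -0.8000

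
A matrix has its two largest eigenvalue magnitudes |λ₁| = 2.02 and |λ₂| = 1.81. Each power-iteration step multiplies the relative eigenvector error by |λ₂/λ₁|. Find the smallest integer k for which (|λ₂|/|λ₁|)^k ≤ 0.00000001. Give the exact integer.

168

|λ₂/λ₁| = 1.81/2.02 = 0.89604
Need k ≥ ln(0.00000001) / ln(0.89604) = -18.4207 / -0.1098 ≈ 167.811
Smallest integer k satisfying the bound: 168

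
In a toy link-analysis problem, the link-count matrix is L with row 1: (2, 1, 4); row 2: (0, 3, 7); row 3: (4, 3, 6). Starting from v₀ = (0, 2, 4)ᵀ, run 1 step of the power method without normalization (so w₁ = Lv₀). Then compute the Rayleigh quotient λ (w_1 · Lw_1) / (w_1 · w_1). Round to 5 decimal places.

w1 = Lv₀ = (18, 34, 30)
Lw1 = (190, 312, 354)
w1·Lw1 = 18·190 + 34·312 + 30·354 = 24648; w1·w1 = 18·18 + 34·34 + 30·30 = 2380
λ ≈ 24648/2380 = 10.35630

λ ≈ 10.35630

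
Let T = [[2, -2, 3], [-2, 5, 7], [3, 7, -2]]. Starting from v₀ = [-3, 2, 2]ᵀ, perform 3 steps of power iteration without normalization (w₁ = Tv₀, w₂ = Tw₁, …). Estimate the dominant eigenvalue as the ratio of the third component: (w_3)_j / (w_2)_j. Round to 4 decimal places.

2.8980

w1 = Tv₀ = (2·(-3) + (-2)·2 + 3·2; (-2)·(-3) + 5·2 + 7·2; 3·(-3) + 7·2 + (-2)·2) = (-4, 30, 1)
w2 = Tw1 = (2·(-4) + (-2)·30 + 3·1; (-2)·(-4) + 5·30 + 7·1; 3·(-4) + 7·30 + (-2)·1) = (-65, 165, 196)
w3 = Tw2 = (128, 2327, 568)
Ratio at component: 568 / 196 = 2.8980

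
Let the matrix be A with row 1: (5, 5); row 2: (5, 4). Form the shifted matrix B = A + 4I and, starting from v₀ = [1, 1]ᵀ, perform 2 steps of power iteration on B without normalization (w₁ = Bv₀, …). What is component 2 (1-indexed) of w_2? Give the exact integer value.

B = A + 4I has rows (9, 5); (5, 8)
w1 = Bv₀ = (9·1 + 5·1; 5·1 + 8·1) = (14, 13)
w2 = Bw1 = (9·14 + 5·13; 5·14 + 8·13) = (191, 174)
Requested component of w2: 174

174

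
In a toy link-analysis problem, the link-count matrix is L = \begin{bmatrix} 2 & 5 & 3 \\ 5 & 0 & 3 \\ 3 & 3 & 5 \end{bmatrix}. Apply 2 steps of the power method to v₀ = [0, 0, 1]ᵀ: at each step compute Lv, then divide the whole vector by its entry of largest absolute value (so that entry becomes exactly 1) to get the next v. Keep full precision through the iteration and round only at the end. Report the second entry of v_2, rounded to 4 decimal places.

0.6977

Lv0 = (3.00000, 3.00000, 5.00000); divide by 5.00000 → v1 = (0.60000, 0.60000, 1.00000)
Lv1 = (7.20000, 6.00000, 8.60000); divide by 8.60000 → v2 = (0.83721, 0.69767, 1.00000)
Requested entry of v2: 30/43 = 0.6977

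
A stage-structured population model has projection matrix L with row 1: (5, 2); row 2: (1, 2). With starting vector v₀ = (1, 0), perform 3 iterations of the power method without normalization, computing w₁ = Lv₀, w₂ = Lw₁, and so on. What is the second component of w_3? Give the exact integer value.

w1 = Lv₀ = (5, 1)
w2 = Lw1 = (27, 7)
w3 = Lw2 = (149, 41)
The requested component of w3 is 41.

41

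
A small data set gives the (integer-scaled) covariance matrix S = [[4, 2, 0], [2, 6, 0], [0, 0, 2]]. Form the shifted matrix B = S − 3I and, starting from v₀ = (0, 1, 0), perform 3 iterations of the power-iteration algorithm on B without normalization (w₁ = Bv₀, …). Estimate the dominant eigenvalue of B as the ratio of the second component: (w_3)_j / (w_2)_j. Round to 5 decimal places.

μ ≈ 4.23077

B = S − 3I has rows (1, 2, 0); (2, 3, 0); (0, 0, -1)
w1 = Bv₀ = (1·0 + 2·1 + 0·0; 2·0 + 3·1 + 0·0; 0·0 + 0·1 + (-1)·0) = (2, 3, 0)
w2 = Bw1 = (1·2 + 2·3 + 0·0; 2·2 + 3·3 + 0·0; 0·2 + 0·3 + (-1)·0) = (8, 13, 0)
w3 = Bw2 = (34, 55, 0)
Ratio: 55/13 = 4.23077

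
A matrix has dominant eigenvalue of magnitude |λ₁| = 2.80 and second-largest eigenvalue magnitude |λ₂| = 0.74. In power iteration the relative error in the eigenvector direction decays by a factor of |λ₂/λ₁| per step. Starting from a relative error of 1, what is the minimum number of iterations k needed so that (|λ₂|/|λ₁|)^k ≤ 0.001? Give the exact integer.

|λ₂/λ₁| = 0.74/2.80 = 0.26429
Need k ≥ ln(0.001) / ln(0.26429) = -6.9078 / -1.3307 ≈ 5.191
Smallest integer k satisfying the bound: 6

6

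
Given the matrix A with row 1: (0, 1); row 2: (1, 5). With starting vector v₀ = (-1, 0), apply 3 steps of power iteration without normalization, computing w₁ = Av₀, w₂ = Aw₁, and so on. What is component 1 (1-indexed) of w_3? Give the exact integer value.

w1 = Av₀ = (0·(-1) + 1·0; 1·(-1) + 5·0) = (0, -1)
w2 = Aw1 = (0·0 + 1·(-1); 1·0 + 5·(-1)) = (-1, -5)
w3 = Aw2 = (-5, -26)
The requested component of w3 is -5.

-5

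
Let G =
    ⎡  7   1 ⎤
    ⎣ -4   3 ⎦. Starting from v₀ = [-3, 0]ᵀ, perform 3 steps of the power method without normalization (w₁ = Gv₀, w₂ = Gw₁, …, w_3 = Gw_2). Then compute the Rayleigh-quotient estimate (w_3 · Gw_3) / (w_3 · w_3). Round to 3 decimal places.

λ ≈ 6.321

w1 = Gv₀ = (7·(-3) + 1·0; (-4)·(-3) + 3·0) = (-21, 12)
w2 = Gw1 = (7·(-21) + 1·12; (-4)·(-21) + 3·12) = (-135, 120)
w3 = Gw2 = (-825, 900)
Gw3 = (-4875, 6000)
w3·Gw3 = (-825)·(-4875) + 900·6000 = 9421875; w3·w3 = (-825)·(-825) + 900·900 = 1490625
λ ≈ 9421875/1490625 = 6.321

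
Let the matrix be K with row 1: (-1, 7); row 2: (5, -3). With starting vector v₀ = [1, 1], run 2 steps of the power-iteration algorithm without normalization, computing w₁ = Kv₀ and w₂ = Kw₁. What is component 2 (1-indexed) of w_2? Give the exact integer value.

w1 = Kv₀ = ((-1)·1 + 7·1; 5·1 + (-3)·1) = (6, 2)
w2 = Kw1 = ((-1)·6 + 7·2; 5·6 + (-3)·2) = (8, 24)
The requested component of w2 is 24.

24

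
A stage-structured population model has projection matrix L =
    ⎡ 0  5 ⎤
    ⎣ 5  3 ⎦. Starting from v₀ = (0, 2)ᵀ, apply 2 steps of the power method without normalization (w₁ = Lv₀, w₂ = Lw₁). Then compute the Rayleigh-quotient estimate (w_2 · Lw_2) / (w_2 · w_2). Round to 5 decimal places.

6.20420

w1 = Lv₀ = (10, 6)
w2 = Lw1 = (30, 68)
Lw2 = (340, 354)
w2·Lw2 = 30·340 + 68·354 = 34272; w2·w2 = 30·30 + 68·68 = 5524
λ ≈ 34272/5524 = 6.20420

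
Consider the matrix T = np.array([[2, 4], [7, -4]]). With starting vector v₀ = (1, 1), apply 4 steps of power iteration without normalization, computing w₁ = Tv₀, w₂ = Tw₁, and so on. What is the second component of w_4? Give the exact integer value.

984

w1 = Tv₀ = (6, 3)
w2 = Tw1 = (24, 30)
w3 = Tw2 = (168, 48)
w4 = Tw3 = (528, 984)
The requested component of w4 is 984.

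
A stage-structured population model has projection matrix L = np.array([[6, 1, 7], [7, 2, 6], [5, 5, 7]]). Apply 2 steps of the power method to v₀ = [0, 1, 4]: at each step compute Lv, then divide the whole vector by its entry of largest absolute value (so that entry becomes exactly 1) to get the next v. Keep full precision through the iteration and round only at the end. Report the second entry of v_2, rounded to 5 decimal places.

0.89526

Lv0 = (29.000000, 26.000000, 33.000000); divide by 33.000000 → v1 = (0.878788, 0.787879, 1.000000)
Lv1 = (13.060606, 13.727273, 15.333333); divide by 15.333333 → v2 = (0.851779, 0.895257, 1.000000)
Requested entry of v2: 453/506 = 0.89526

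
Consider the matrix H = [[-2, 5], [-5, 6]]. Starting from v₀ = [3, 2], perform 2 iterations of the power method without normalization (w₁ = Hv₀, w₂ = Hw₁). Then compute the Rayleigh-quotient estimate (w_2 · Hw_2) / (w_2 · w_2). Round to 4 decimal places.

λ ≈ 3.8550

w1 = Hv₀ = ((-2)·3 + 5·2; (-5)·3 + 6·2) = (4, -3)
w2 = Hw1 = ((-2)·4 + 5·(-3); (-5)·4 + 6·(-3)) = (-23, -38)
Hw2 = (-144, -113)
w2·Hw2 = (-23)·(-144) + (-38)·(-113) = 7606; w2·w2 = (-23)·(-23) + (-38)·(-38) = 1973
λ ≈ 7606/1973 = 3.8550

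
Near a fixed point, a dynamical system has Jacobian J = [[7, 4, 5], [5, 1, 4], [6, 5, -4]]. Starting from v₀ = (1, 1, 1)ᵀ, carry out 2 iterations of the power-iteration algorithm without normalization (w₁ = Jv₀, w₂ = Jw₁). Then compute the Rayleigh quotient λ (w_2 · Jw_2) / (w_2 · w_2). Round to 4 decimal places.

λ ≈ 12.2522

w1 = Jv₀ = (7·1 + 4·1 + 5·1; 5·1 + 1·1 + 4·1; 6·1 + 5·1 + (-4)·1) = (16, 10, 7)
w2 = Jw1 = (7·16 + 4·10 + 5·7; 5·16 + 1·10 + 4·7; 6·16 + 5·10 + (-4)·7) = (187, 118, 118)
Jw2 = (2371, 1525, 1240)
w2·Jw2 = 187·2371 + 118·1525 + 118·1240 = 769647; w2·w2 = 187·187 + 118·118 + 118·118 = 62817
λ ≈ 769647/62817 = 12.2522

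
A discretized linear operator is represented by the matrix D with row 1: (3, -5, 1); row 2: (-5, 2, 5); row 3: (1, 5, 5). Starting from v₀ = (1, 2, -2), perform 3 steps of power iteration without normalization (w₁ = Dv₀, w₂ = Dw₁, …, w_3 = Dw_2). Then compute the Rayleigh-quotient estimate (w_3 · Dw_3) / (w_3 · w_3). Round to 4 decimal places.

w1 = Dv₀ = (3·1 + (-5)·2 + 1·(-2); (-5)·1 + 2·2 + 5·(-2); 1·1 + 5·2 + 5·(-2)) = (-9, -11, 1)
w2 = Dw1 = (3·(-9) + (-5)·(-11) + 1·1; (-5)·(-9) + 2·(-11) + 5·1; 1·(-9) + 5·(-11) + 5·1) = (29, 28, -59)
w3 = Dw2 = (-112, -384, -126)
Dw3 = (1458, -838, -2662)
w3·Dw3 = (-112)·1458 + (-384)·(-838) + (-126)·(-2662) = 493908; w3·w3 = (-112)·(-112) + (-384)·(-384) + (-126)·(-126) = 175876
λ ≈ 493908/175876 = 2.8083

2.8083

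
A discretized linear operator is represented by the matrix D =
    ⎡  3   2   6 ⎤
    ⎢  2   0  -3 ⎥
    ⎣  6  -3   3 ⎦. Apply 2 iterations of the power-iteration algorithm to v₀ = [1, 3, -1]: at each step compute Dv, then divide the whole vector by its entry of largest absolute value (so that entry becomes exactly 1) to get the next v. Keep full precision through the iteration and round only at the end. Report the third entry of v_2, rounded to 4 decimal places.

-0.6250

Dv0 = (3.00000, 5.00000, -6.00000); divide by -6.00000 → v1 = (-0.50000, -0.83333, 1.00000)
Dv1 = (2.83333, -4.00000, 2.50000); divide by -4.00000 → v2 = (-0.70833, 1.00000, -0.62500)
Requested entry of v2: -15/24 = -0.6250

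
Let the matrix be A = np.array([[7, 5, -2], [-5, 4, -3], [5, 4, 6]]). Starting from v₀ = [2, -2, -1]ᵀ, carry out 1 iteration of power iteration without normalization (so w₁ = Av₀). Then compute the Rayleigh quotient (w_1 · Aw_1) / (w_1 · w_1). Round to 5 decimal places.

w1 = Av₀ = (7·2 + 5·(-2) + (-2)·(-1); (-5)·2 + 4·(-2) + (-3)·(-1); 5·2 + 4·(-2) + 6·(-1)) = (6, -15, -4)
Aw1 = (-25, -78, -54)
w1·Aw1 = 6·(-25) + (-15)·(-78) + (-4)·(-54) = 1236; w1·w1 = 6·6 + (-15)·(-15) + (-4)·(-4) = 277
λ ≈ 1236/277 = 4.46209

λ ≈ 4.46209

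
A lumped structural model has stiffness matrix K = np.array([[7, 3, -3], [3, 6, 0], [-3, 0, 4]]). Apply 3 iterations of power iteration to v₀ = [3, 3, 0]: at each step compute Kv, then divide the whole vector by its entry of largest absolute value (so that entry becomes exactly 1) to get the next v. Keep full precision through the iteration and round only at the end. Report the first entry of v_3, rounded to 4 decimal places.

1.0000

Kv0 = (30.00000, 27.00000, -9.00000); divide by 30.00000 → v1 = (1.00000, 0.90000, -0.30000)
Kv1 = (10.60000, 8.40000, -4.20000); divide by 10.60000 → v2 = (1.00000, 0.79245, -0.39623)
Kv2 = (10.56604, 7.75472, -4.58491); divide by 10.56604 → v3 = (1.00000, 0.73393, -0.43393)
Requested entry of v3: 3360/3360 = 1.0000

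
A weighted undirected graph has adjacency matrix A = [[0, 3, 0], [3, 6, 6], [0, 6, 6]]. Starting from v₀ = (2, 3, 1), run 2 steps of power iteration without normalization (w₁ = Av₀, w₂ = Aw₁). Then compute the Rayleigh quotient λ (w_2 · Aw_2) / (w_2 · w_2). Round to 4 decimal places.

λ ≈ 12.3723

w1 = Av₀ = (0·2 + 3·3 + 0·1; 3·2 + 6·3 + 6·1; 0·2 + 6·3 + 6·1) = (9, 30, 24)
w2 = Aw1 = (0·9 + 3·30 + 0·24; 3·9 + 6·30 + 6·24; 0·9 + 6·30 + 6·24) = (90, 351, 324)
Aw2 = (1053, 4320, 4050)
w2·Aw2 = 90·1053 + 351·4320 + 324·4050 = 2923290; w2·w2 = 90·90 + 351·351 + 324·324 = 236277
λ ≈ 2923290/236277 = 12.3723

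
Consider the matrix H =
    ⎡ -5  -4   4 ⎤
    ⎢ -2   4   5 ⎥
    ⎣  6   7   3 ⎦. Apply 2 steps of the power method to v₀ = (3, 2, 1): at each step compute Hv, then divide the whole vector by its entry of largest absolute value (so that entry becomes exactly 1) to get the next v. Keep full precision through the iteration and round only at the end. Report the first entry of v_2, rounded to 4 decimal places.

Hv0 = (-19.00000, 7.00000, 35.00000); divide by 35.00000 → v1 = (-0.54286, 0.20000, 1.00000)
Hv1 = (5.91429, 6.88571, 1.14286); divide by 6.88571 → v2 = (0.85892, 1.00000, 0.16598)
Requested entry of v2: 207/241 = 0.8589

0.8589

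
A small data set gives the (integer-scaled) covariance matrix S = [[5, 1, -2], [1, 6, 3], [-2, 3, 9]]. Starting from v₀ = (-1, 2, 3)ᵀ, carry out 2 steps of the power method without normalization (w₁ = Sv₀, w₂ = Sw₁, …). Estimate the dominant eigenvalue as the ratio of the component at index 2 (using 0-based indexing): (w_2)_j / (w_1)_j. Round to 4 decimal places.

λ ≈ 11.2286

w1 = Sv₀ = (5·(-1) + 1·2 + (-2)·3; 1·(-1) + 6·2 + 3·3; (-2)·(-1) + 3·2 + 9·3) = (-9, 20, 35)
w2 = Sw1 = (5·(-9) + 1·20 + (-2)·35; 1·(-9) + 6·20 + 3·35; (-2)·(-9) + 3·20 + 9·35) = (-95, 216, 393)
Ratio at component: 393 / 35 = 11.2286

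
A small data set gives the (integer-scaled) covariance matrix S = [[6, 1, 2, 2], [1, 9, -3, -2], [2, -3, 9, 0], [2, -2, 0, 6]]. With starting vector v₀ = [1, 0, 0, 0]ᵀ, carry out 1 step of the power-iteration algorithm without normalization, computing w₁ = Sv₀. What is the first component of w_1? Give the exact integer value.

w1 = Sv₀ = (6·1 + 1·0 + 2·0 + 2·0; 1·1 + 9·0 + (-3)·0 + (-2)·0; 2·1 + (-3)·0 + 9·0 + 0·0; 2·1 + (-2)·0 + 0·0 + 6·0) = (6, 1, 2, 2)
The requested component of w1 is 6.

6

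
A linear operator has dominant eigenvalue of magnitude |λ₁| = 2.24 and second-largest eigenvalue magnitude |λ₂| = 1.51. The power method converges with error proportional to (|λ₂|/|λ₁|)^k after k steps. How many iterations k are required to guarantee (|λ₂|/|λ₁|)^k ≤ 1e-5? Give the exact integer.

|λ₂/λ₁| = 1.51/2.24 = 0.67411
Need k ≥ ln(1e-5) / ln(0.67411) = -11.5129 / -0.3944 ≈ 29.193
Smallest integer k satisfying the bound: 30

30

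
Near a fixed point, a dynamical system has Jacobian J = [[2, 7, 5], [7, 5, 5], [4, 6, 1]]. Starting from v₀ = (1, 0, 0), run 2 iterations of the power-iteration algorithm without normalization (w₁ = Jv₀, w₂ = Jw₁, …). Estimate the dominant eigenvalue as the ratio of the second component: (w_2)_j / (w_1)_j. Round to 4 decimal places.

λ ≈ 9.8571

w1 = Jv₀ = (2·1 + 7·0 + 5·0; 7·1 + 5·0 + 5·0; 4·1 + 6·0 + 1·0) = (2, 7, 4)
w2 = Jw1 = (2·2 + 7·7 + 5·4; 7·2 + 5·7 + 5·4; 4·2 + 6·7 + 1·4) = (73, 69, 54)
Ratio at component: 69 / 7 = 9.8571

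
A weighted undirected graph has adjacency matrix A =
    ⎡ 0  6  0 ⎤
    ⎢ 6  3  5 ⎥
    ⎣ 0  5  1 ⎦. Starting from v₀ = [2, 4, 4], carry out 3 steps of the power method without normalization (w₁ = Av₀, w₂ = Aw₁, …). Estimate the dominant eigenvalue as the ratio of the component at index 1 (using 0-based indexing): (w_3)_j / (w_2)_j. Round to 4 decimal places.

λ ≈ 10.0808

w1 = Av₀ = (24, 44, 24)
w2 = Aw1 = (264, 396, 244)
w3 = Aw2 = (2376, 3992, 2224)
Ratio at component: 3992 / 396 = 10.0808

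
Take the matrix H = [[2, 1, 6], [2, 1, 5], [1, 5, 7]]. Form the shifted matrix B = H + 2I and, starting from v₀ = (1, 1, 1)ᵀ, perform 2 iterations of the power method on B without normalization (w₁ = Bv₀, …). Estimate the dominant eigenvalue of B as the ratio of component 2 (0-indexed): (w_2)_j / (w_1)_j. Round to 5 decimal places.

B = H + 2I has rows (4, 1, 6); (2, 3, 5); (1, 5, 9)
w1 = Bv₀ = (4·1 + 1·1 + 6·1; 2·1 + 3·1 + 5·1; 1·1 + 5·1 + 9·1) = (11, 10, 15)
w2 = Bw1 = (4·11 + 1·10 + 6·15; 2·11 + 3·10 + 5·15; 1·11 + 5·10 + 9·15) = (144, 127, 196)
Ratio: 196/15 = 13.06667

μ ≈ 13.06667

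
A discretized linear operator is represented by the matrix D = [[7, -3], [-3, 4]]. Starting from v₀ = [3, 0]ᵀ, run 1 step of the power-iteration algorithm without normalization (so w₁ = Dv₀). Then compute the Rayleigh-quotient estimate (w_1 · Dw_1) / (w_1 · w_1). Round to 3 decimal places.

w1 = Dv₀ = (21, -9)
Dw1 = (174, -99)
w1·Dw1 = 21·174 + (-9)·(-99) = 4545; w1·w1 = 21·21 + (-9)·(-9) = 522
λ ≈ 4545/522 = 8.707

8.707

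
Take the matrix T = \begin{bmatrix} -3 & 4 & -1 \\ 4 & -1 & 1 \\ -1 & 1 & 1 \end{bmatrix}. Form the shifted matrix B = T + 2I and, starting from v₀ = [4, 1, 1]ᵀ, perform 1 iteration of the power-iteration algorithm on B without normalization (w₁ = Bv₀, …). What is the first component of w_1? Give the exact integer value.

-1

B = T + 2I has rows (-1, 4, -1); (4, 1, 1); (-1, 1, 3)
w1 = Bv₀ = ((-1)·4 + 4·1 + (-1)·1; 4·4 + 1·1 + 1·1; (-1)·4 + 1·1 + 3·1) = (-1, 18, 0)
Requested component of w1: -1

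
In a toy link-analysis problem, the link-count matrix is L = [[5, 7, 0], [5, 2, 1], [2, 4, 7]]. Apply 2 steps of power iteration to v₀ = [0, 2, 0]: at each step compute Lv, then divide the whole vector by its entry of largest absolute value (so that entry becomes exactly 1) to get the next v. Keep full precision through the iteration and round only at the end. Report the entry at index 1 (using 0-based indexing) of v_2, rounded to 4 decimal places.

0.8600

Lv0 = (14.00000, 4.00000, 8.00000); divide by 14.00000 → v1 = (1.00000, 0.28571, 0.57143)
Lv1 = (7.00000, 6.14286, 7.14286); divide by 7.14286 → v2 = (0.98000, 0.86000, 1.00000)
Requested entry of v2: 86/100 = 0.8600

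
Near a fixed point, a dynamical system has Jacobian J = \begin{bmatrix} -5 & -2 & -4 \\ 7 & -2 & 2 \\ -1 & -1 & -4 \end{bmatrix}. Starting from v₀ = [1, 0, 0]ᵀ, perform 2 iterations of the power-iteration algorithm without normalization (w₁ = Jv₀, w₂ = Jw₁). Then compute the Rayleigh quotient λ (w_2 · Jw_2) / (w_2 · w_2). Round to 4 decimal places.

w1 = Jv₀ = ((-5)·1 + (-2)·0 + (-4)·0; 7·1 + (-2)·0 + 2·0; (-1)·1 + (-1)·0 + (-4)·0) = (-5, 7, -1)
w2 = Jw1 = ((-5)·(-5) + (-2)·7 + (-4)·(-1); 7·(-5) + (-2)·7 + 2·(-1); (-1)·(-5) + (-1)·7 + (-4)·(-1)) = (15, -51, 2)
Jw2 = (19, 211, 28)
w2·Jw2 = 15·19 + (-51)·211 + 2·28 = -10420; w2·w2 = 15·15 + (-51)·(-51) + 2·2 = 2830
λ ≈ -10420/2830 = -3.6820

-3.6820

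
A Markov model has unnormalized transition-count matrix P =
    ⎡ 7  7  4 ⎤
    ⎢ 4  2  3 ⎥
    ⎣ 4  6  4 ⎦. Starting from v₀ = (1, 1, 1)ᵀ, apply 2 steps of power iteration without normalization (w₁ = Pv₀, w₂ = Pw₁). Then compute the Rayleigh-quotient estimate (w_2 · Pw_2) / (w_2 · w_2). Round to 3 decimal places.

λ ≈ 13.712

w1 = Pv₀ = (7·1 + 7·1 + 4·1; 4·1 + 2·1 + 3·1; 4·1 + 6·1 + 4·1) = (18, 9, 14)
w2 = Pw1 = (7·18 + 7·9 + 4·14; 4·18 + 2·9 + 3·14; 4·18 + 6·9 + 4·14) = (245, 132, 182)
Pw2 = (3367, 1790, 2500)
w2·Pw2 = 245·3367 + 132·1790 + 182·2500 = 1516195; w2·w2 = 245·245 + 132·132 + 182·182 = 110573
λ ≈ 1516195/110573 = 13.712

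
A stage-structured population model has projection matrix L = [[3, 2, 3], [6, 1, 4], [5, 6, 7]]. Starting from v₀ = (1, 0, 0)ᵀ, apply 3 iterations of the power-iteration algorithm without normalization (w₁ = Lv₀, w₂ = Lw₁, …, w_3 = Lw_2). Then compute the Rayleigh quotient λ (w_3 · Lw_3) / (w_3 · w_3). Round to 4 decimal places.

12.5838

w1 = Lv₀ = (3·1 + 2·0 + 3·0; 6·1 + 1·0 + 4·0; 5·1 + 6·0 + 7·0) = (3, 6, 5)
w2 = Lw1 = (3·3 + 2·6 + 3·5; 6·3 + 1·6 + 4·5; 5·3 + 6·6 + 7·5) = (36, 44, 86)
w3 = Lw2 = (454, 604, 1046)
Lw3 = (5708, 7512, 13216)
w3·Lw3 = 454·5708 + 604·7512 + 1046·13216 = 20952616; w3·w3 = 454·454 + 604·604 + 1046·1046 = 1665048
λ ≈ 20952616/1665048 = 12.5838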